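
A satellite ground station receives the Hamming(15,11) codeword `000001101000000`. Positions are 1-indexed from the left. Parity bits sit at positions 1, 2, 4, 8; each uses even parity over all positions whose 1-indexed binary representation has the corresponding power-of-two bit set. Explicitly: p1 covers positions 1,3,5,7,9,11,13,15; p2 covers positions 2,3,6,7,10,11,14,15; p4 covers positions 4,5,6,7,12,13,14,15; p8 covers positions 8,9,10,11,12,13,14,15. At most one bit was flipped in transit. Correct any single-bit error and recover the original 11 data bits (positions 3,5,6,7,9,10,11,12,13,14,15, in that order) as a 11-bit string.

s1: b1⊕b3⊕b5⊕b7⊕b9⊕b11⊕b13⊕b15 = 0⊕0⊕0⊕1⊕1⊕0⊕0⊕0 = 0
s2: b2⊕b3⊕b6⊕b7⊕b10⊕b11⊕b14⊕b15 = 0⊕0⊕1⊕1⊕0⊕0⊕0⊕0 = 0
s4: b4⊕b5⊕b6⊕b7⊕b12⊕b13⊕b14⊕b15 = 0⊕0⊕1⊕1⊕0⊕0⊕0⊕0 = 0
s8: b8⊕b9⊕b10⊕b11⊕b12⊕b13⊕b14⊕b15 = 0⊕1⊕0⊕0⊕0⊕0⊕0⊕0 = 1
Syndrome (s8...s1) = 1000 → position 8.
Flip bit 8: corrected codeword = 000001111000000
Data bits at positions 3,5,6,7,9,10,11,12,13,14,15: 00111000000

00111000000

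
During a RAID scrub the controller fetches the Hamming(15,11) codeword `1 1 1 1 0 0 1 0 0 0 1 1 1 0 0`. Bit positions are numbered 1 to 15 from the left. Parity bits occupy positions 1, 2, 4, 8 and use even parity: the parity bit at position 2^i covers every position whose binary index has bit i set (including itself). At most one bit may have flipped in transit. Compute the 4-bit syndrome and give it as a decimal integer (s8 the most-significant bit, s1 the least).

9

s1: b1⊕b3⊕b5⊕b7⊕b9⊕b11⊕b13⊕b15 = 1⊕1⊕0⊕1⊕0⊕1⊕1⊕0 = 1
s2: b2⊕b3⊕b6⊕b7⊕b10⊕b11⊕b14⊕b15 = 1⊕1⊕0⊕1⊕0⊕1⊕0⊕0 = 0
s4: b4⊕b5⊕b6⊕b7⊕b12⊕b13⊕b14⊕b15 = 1⊕0⊕0⊕1⊕1⊕1⊕0⊕0 = 0
s8: b8⊕b9⊕b10⊕b11⊕b12⊕b13⊕b14⊕b15 = 0⊕0⊕0⊕1⊕1⊕1⊕0⊕0 = 1
Syndrome (s8...s1) = 1001 → position 9.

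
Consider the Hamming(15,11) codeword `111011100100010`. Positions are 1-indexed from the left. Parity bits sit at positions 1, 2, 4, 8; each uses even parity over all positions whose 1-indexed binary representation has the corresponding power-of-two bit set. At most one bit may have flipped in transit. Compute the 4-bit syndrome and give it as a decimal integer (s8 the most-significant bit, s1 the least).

s1: b1⊕b3⊕b5⊕b7⊕b9⊕b11⊕b13⊕b15 = 1⊕1⊕1⊕1⊕0⊕0⊕0⊕0 = 0
s2: b2⊕b3⊕b6⊕b7⊕b10⊕b11⊕b14⊕b15 = 1⊕1⊕1⊕1⊕1⊕0⊕1⊕0 = 0
s4: b4⊕b5⊕b6⊕b7⊕b12⊕b13⊕b14⊕b15 = 0⊕1⊕1⊕1⊕0⊕0⊕1⊕0 = 0
s8: b8⊕b9⊕b10⊕b11⊕b12⊕b13⊕b14⊕b15 = 0⊕0⊕1⊕0⊕0⊕0⊕1⊕0 = 0
Syndrome (s8...s1) = 0000 → position 0 (no error).

0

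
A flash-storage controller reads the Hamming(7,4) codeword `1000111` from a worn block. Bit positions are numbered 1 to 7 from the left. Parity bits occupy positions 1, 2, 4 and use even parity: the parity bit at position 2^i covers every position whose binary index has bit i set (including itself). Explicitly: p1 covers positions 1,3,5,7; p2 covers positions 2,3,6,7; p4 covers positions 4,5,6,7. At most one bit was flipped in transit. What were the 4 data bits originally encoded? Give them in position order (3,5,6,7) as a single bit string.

s1: b1⊕b3⊕b5⊕b7 = 1⊕0⊕1⊕1 = 1
s2: b2⊕b3⊕b6⊕b7 = 0⊕0⊕1⊕1 = 0
s4: b4⊕b5⊕b6⊕b7 = 0⊕1⊕1⊕1 = 1
Syndrome (s4...s1) = 101 → position 5.
Flip bit 5: corrected codeword = 1000011
Data bits at positions 3,5,6,7: 0011

0011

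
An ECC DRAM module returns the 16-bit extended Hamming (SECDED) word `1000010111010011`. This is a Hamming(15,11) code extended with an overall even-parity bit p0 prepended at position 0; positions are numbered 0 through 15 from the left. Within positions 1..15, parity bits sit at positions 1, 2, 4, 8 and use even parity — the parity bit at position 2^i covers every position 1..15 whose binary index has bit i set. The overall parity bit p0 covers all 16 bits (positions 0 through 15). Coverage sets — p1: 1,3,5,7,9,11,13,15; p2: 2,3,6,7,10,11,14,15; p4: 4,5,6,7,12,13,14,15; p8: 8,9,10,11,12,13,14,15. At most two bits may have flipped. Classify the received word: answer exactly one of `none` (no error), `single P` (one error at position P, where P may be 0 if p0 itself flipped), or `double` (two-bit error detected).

double

s1: b1⊕b3⊕b5⊕b7⊕b9⊕b11⊕b13⊕b15 = 0⊕0⊕1⊕1⊕1⊕1⊕0⊕1 = 1
s2: b2⊕b3⊕b6⊕b7⊕b10⊕b11⊕b14⊕b15 = 0⊕0⊕0⊕1⊕0⊕1⊕1⊕1 = 0
s4: b4⊕b5⊕b6⊕b7⊕b12⊕b13⊕b14⊕b15 = 0⊕1⊕0⊕1⊕0⊕0⊕1⊕1 = 0
s8: b8⊕b9⊕b10⊕b11⊕b12⊕b13⊕b14⊕b15 = 1⊕1⊕0⊕1⊕0⊕0⊕1⊕1 = 1
Syndrome (s8...s1) = 1001 → position 9.
Overall parity (XOR of all 16 bits, including p0): 1⊕0⊕0⊕0⊕0⊕1⊕0⊕1⊕1⊕1⊕0⊕1⊕0⊕0⊕1⊕1 = 0
Overall=0, syndrome position=9 → double-bit error detected (uncorrectable).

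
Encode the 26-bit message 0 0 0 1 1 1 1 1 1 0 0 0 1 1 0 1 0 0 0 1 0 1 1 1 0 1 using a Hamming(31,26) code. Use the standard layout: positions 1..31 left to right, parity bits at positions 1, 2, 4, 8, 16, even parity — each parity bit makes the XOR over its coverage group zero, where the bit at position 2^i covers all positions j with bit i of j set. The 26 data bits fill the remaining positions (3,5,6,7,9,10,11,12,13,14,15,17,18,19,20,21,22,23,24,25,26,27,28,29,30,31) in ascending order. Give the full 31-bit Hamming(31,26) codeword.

Place data bits at non-power-of-two positions: b3=0, b5=0, b6=0, b7=1, b9=1, b10=1, b11=1, b12=1, b13=1, b14=0, b15=0, b17=0, b18=1, b19=1, b20=0, b21=1, b22=0, b23=0, b24=0, b25=1, b26=0, b27=1, b28=1, b29=1, b30=0, b31=1.
p1 = XOR of data positions {3,5,7,9,11,13,15,17,19,21,23,25,27,29,31} = 0⊕0⊕1⊕1⊕1⊕1⊕0⊕0⊕1⊕1⊕0⊕1⊕1⊕1⊕1 = 0
p2 = XOR of data positions {3,6,7,10,11,14,15,18,19,22,23,26,27,30,31} = 0⊕0⊕1⊕1⊕1⊕0⊕0⊕1⊕1⊕0⊕0⊕0⊕1⊕0⊕1 = 1
p4 = XOR of data positions {5,6,7,12,13,14,15,20,21,22,23,28,29,30,31} = 0⊕0⊕1⊕1⊕1⊕0⊕0⊕0⊕1⊕0⊕0⊕1⊕1⊕0⊕1 = 1
p8 = XOR of data positions {9,10,11,12,13,14,15,24,25,26,27,28,29,30,31} = 1⊕1⊕1⊕1⊕1⊕0⊕0⊕0⊕1⊕0⊕1⊕1⊕1⊕0⊕1 = 0
p16 = XOR of data positions {17,18,19,20,21,22,23,24,25,26,27,28,29,30,31} = 0⊕1⊕1⊕0⊕1⊕0⊕0⊕0⊕1⊕0⊕1⊕1⊕1⊕0⊕1 = 0
Codeword b1..b31 = 0101001011111000011010001011101

0101001011111000011010001011101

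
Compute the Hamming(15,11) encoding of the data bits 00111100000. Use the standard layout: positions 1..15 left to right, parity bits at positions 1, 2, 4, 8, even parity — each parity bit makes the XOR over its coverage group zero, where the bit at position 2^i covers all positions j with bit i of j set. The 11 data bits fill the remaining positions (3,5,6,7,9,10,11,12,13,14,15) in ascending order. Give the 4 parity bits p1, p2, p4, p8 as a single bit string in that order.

Place data bits at non-power-of-two positions: b3=0, b5=0, b6=1, b7=1, b9=1, b10=1, b11=0, b12=0, b13=0, b14=0, b15=0.
p1 = XOR of data positions {3,5,7,9,11,13,15} = 0⊕0⊕1⊕1⊕0⊕0⊕0 = 0
p2 = XOR of data positions {3,6,7,10,11,14,15} = 0⊕1⊕1⊕1⊕0⊕0⊕0 = 1
p4 = XOR of data positions {5,6,7,12,13,14,15} = 0⊕1⊕1⊕0⊕0⊕0⊕0 = 0
p8 = XOR of data positions {9,10,11,12,13,14,15} = 1⊕1⊕0⊕0⊕0⊕0⊕0 = 0
Parity bits p1,p2,p4,p8 = 0100

0100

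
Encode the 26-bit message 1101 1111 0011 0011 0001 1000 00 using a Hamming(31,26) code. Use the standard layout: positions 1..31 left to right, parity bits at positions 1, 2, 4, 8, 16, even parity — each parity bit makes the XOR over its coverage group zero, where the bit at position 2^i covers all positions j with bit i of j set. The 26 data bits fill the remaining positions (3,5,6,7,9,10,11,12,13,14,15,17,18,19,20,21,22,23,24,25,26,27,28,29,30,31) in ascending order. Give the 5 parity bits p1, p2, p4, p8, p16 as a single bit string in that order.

Place data bits at non-power-of-two positions: b3=1, b5=1, b6=0, b7=1, b9=1, b10=1, b11=1, b12=1, b13=0, b14=0, b15=1, b17=1, b18=0, b19=0, b20=1, b21=1, b22=0, b23=0, b24=0, b25=1, b26=1, b27=0, b28=0, b29=0, b30=0, b31=0.
p1 = XOR of data positions {3,5,7,9,11,13,15,17,19,21,23,25,27,29,31} = 1⊕1⊕1⊕1⊕1⊕0⊕1⊕1⊕0⊕1⊕0⊕1⊕0⊕0⊕0 = 1
p2 = XOR of data positions {3,6,7,10,11,14,15,18,19,22,23,26,27,30,31} = 1⊕0⊕1⊕1⊕1⊕0⊕1⊕0⊕0⊕0⊕0⊕1⊕0⊕0⊕0 = 0
p4 = XOR of data positions {5,6,7,12,13,14,15,20,21,22,23,28,29,30,31} = 1⊕0⊕1⊕1⊕0⊕0⊕1⊕1⊕1⊕0⊕0⊕0⊕0⊕0⊕0 = 0
p8 = XOR of data positions {9,10,11,12,13,14,15,24,25,26,27,28,29,30,31} = 1⊕1⊕1⊕1⊕0⊕0⊕1⊕0⊕1⊕1⊕0⊕0⊕0⊕0⊕0 = 1
p16 = XOR of data positions {17,18,19,20,21,22,23,24,25,26,27,28,29,30,31} = 1⊕0⊕0⊕1⊕1⊕0⊕0⊕0⊕1⊕1⊕0⊕0⊕0⊕0⊕0 = 1
Parity bits p1,p2,p4,p8,p16 = 10011

10011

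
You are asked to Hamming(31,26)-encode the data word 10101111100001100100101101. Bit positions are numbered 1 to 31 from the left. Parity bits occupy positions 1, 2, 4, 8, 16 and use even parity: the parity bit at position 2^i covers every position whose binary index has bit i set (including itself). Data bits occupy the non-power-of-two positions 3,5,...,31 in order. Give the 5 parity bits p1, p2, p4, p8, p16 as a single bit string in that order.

Place data bits at non-power-of-two positions: b3=1, b5=0, b6=1, b7=0, b9=1, b10=1, b11=1, b12=1, b13=1, b14=0, b15=0, b17=0, b18=0, b19=1, b20=1, b21=0, b22=0, b23=1, b24=0, b25=0, b26=1, b27=0, b28=1, b29=1, b30=0, b31=1.
p1 = XOR of data positions {3,5,7,9,11,13,15,17,19,21,23,25,27,29,31} = 1⊕0⊕0⊕1⊕1⊕1⊕0⊕0⊕1⊕0⊕1⊕0⊕0⊕1⊕1 = 0
p2 = XOR of data positions {3,6,7,10,11,14,15,18,19,22,23,26,27,30,31} = 1⊕1⊕0⊕1⊕1⊕0⊕0⊕0⊕1⊕0⊕1⊕1⊕0⊕0⊕1 = 0
p4 = XOR of data positions {5,6,7,12,13,14,15,20,21,22,23,28,29,30,31} = 0⊕1⊕0⊕1⊕1⊕0⊕0⊕1⊕0⊕0⊕1⊕1⊕1⊕0⊕1 = 0
p8 = XOR of data positions {9,10,11,12,13,14,15,24,25,26,27,28,29,30,31} = 1⊕1⊕1⊕1⊕1⊕0⊕0⊕0⊕0⊕1⊕0⊕1⊕1⊕0⊕1 = 1
p16 = XOR of data positions {17,18,19,20,21,22,23,24,25,26,27,28,29,30,31} = 0⊕0⊕1⊕1⊕0⊕0⊕1⊕0⊕0⊕1⊕0⊕1⊕1⊕0⊕1 = 1
Parity bits p1,p2,p4,p8,p16 = 00011

00011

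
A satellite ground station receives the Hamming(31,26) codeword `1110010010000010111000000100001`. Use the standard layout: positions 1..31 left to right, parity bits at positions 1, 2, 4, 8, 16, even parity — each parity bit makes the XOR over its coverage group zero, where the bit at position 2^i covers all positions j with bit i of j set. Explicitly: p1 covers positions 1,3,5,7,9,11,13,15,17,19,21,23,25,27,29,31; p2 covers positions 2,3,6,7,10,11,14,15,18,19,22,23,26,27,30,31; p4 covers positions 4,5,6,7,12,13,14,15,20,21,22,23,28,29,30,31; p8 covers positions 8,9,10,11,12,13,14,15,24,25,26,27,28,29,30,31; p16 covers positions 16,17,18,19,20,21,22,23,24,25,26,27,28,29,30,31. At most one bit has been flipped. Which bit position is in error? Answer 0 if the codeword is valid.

s1: b1⊕b3⊕b5⊕b7⊕b9⊕b11⊕b13⊕b15⊕b17⊕b19⊕b21⊕b23⊕b25⊕b27⊕b29⊕b31 = 1⊕1⊕0⊕0⊕1⊕0⊕0⊕1⊕1⊕1⊕0⊕0⊕0⊕0⊕0⊕1 = 1
s2: b2⊕b3⊕b6⊕b7⊕b10⊕b11⊕b14⊕b15⊕b18⊕b19⊕b22⊕b23⊕b26⊕b27⊕b30⊕b31 = 1⊕1⊕1⊕0⊕0⊕0⊕0⊕1⊕1⊕1⊕0⊕0⊕1⊕0⊕0⊕1 = 0
s4: b4⊕b5⊕b6⊕b7⊕b12⊕b13⊕b14⊕b15⊕b20⊕b21⊕b22⊕b23⊕b28⊕b29⊕b30⊕b31 = 0⊕0⊕1⊕0⊕0⊕0⊕0⊕1⊕0⊕0⊕0⊕0⊕0⊕0⊕0⊕1 = 1
s8: b8⊕b9⊕b10⊕b11⊕b12⊕b13⊕b14⊕b15⊕b24⊕b25⊕b26⊕b27⊕b28⊕b29⊕b30⊕b31 = 0⊕1⊕0⊕0⊕0⊕0⊕0⊕1⊕0⊕0⊕1⊕0⊕0⊕0⊕0⊕1 = 0
s16: b16⊕b17⊕b18⊕b19⊕b20⊕b21⊕b22⊕b23⊕b24⊕b25⊕b26⊕b27⊕b28⊕b29⊕b30⊕b31 = 0⊕1⊕1⊕1⊕0⊕0⊕0⊕0⊕0⊕0⊕1⊕0⊕0⊕0⊕0⊕1 = 1
Syndrome (s16...s1) = 10101 → position 21.

21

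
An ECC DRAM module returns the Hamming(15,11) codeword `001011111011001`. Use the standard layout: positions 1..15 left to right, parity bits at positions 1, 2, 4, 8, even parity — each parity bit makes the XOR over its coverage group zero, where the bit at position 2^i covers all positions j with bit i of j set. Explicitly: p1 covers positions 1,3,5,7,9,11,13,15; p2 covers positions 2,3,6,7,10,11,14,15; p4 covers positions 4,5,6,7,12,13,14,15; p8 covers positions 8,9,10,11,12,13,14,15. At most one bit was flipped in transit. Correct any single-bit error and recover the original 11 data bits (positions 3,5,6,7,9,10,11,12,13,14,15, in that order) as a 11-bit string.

s1: b1⊕b3⊕b5⊕b7⊕b9⊕b11⊕b13⊕b15 = 0⊕1⊕1⊕1⊕1⊕1⊕0⊕1 = 0
s2: b2⊕b3⊕b6⊕b7⊕b10⊕b11⊕b14⊕b15 = 0⊕1⊕1⊕1⊕0⊕1⊕0⊕1 = 1
s4: b4⊕b5⊕b6⊕b7⊕b12⊕b13⊕b14⊕b15 = 0⊕1⊕1⊕1⊕1⊕0⊕0⊕1 = 1
s8: b8⊕b9⊕b10⊕b11⊕b12⊕b13⊕b14⊕b15 = 1⊕1⊕0⊕1⊕1⊕0⊕0⊕1 = 1
Syndrome (s8...s1) = 1110 → position 14.
Flip bit 14: corrected codeword = 001011111011011
Data bits at positions 3,5,6,7,9,10,11,12,13,14,15: 11111011011

11111011011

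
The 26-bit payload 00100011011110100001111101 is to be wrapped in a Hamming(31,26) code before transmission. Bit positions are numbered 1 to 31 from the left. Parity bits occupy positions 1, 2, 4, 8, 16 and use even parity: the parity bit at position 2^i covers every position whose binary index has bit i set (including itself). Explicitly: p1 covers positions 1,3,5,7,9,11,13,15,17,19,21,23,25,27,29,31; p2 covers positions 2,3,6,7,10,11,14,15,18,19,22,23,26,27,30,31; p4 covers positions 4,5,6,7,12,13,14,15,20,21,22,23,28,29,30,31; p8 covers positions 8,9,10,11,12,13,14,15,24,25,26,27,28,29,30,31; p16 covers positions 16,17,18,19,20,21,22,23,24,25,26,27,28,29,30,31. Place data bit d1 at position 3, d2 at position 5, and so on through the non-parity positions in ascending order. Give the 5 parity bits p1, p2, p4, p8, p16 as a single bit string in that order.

10001

Place data bits at non-power-of-two positions: b3=0, b5=0, b6=1, b7=0, b9=0, b10=0, b11=1, b12=1, b13=0, b14=1, b15=1, b17=1, b18=1, b19=0, b20=1, b21=0, b22=0, b23=0, b24=0, b25=1, b26=1, b27=1, b28=1, b29=1, b30=0, b31=1.
p1 = XOR of data positions {3,5,7,9,11,13,15,17,19,21,23,25,27,29,31} = 0⊕0⊕0⊕0⊕1⊕0⊕1⊕1⊕0⊕0⊕0⊕1⊕1⊕1⊕1 = 1
p2 = XOR of data positions {3,6,7,10,11,14,15,18,19,22,23,26,27,30,31} = 0⊕1⊕0⊕0⊕1⊕1⊕1⊕1⊕0⊕0⊕0⊕1⊕1⊕0⊕1 = 0
p4 = XOR of data positions {5,6,7,12,13,14,15,20,21,22,23,28,29,30,31} = 0⊕1⊕0⊕1⊕0⊕1⊕1⊕1⊕0⊕0⊕0⊕1⊕1⊕0⊕1 = 0
p8 = XOR of data positions {9,10,11,12,13,14,15,24,25,26,27,28,29,30,31} = 0⊕0⊕1⊕1⊕0⊕1⊕1⊕0⊕1⊕1⊕1⊕1⊕1⊕0⊕1 = 0
p16 = XOR of data positions {17,18,19,20,21,22,23,24,25,26,27,28,29,30,31} = 1⊕1⊕0⊕1⊕0⊕0⊕0⊕0⊕1⊕1⊕1⊕1⊕1⊕0⊕1 = 1
Parity bits p1,p2,p4,p8,p16 = 10001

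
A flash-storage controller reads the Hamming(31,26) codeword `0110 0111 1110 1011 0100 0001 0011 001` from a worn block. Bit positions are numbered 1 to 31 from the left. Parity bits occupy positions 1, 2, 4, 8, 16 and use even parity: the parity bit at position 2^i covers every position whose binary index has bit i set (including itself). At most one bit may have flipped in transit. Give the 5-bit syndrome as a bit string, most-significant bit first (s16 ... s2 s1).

s1: b1⊕b3⊕b5⊕b7⊕b9⊕b11⊕b13⊕b15⊕b17⊕b19⊕b21⊕b23⊕b25⊕b27⊕b29⊕b31 = 0⊕1⊕0⊕1⊕1⊕1⊕1⊕1⊕0⊕0⊕0⊕0⊕0⊕1⊕0⊕1 = 0
s2: b2⊕b3⊕b6⊕b7⊕b10⊕b11⊕b14⊕b15⊕b18⊕b19⊕b22⊕b23⊕b26⊕b27⊕b30⊕b31 = 1⊕1⊕1⊕1⊕1⊕1⊕0⊕1⊕1⊕0⊕0⊕0⊕0⊕1⊕0⊕1 = 0
s4: b4⊕b5⊕b6⊕b7⊕b12⊕b13⊕b14⊕b15⊕b20⊕b21⊕b22⊕b23⊕b28⊕b29⊕b30⊕b31 = 0⊕0⊕1⊕1⊕0⊕1⊕0⊕1⊕0⊕0⊕0⊕0⊕1⊕0⊕0⊕1 = 0
s8: b8⊕b9⊕b10⊕b11⊕b12⊕b13⊕b14⊕b15⊕b24⊕b25⊕b26⊕b27⊕b28⊕b29⊕b30⊕b31 = 1⊕1⊕1⊕1⊕0⊕1⊕0⊕1⊕1⊕0⊕0⊕1⊕1⊕0⊕0⊕1 = 0
s16: b16⊕b17⊕b18⊕b19⊕b20⊕b21⊕b22⊕b23⊕b24⊕b25⊕b26⊕b27⊕b28⊕b29⊕b30⊕b31 = 1⊕0⊕1⊕0⊕0⊕0⊕0⊕0⊕1⊕0⊕0⊕1⊕1⊕0⊕0⊕1 = 0
Syndrome (s16...s1) = 00000 → position 0 (no error).

00000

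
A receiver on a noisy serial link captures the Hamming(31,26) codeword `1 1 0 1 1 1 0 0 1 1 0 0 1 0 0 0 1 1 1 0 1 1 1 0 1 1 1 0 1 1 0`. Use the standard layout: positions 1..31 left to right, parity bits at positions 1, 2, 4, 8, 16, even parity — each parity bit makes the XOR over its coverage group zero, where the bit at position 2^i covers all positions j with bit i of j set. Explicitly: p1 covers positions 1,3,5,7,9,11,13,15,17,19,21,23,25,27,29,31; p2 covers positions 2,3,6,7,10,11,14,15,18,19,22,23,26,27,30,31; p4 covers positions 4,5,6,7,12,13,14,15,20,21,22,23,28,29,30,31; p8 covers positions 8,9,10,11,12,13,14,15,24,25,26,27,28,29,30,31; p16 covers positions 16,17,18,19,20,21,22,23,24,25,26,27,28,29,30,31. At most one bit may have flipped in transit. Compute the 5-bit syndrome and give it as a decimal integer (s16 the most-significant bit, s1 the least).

s1: b1⊕b3⊕b5⊕b7⊕b9⊕b11⊕b13⊕b15⊕b17⊕b19⊕b21⊕b23⊕b25⊕b27⊕b29⊕b31 = 1⊕0⊕1⊕0⊕1⊕0⊕1⊕0⊕1⊕1⊕1⊕1⊕1⊕1⊕1⊕0 = 1
s2: b2⊕b3⊕b6⊕b7⊕b10⊕b11⊕b14⊕b15⊕b18⊕b19⊕b22⊕b23⊕b26⊕b27⊕b30⊕b31 = 1⊕0⊕1⊕0⊕1⊕0⊕0⊕0⊕1⊕1⊕1⊕1⊕1⊕1⊕1⊕0 = 0
s4: b4⊕b5⊕b6⊕b7⊕b12⊕b13⊕b14⊕b15⊕b20⊕b21⊕b22⊕b23⊕b28⊕b29⊕b30⊕b31 = 1⊕1⊕1⊕0⊕0⊕1⊕0⊕0⊕0⊕1⊕1⊕1⊕0⊕1⊕1⊕0 = 1
s8: b8⊕b9⊕b10⊕b11⊕b12⊕b13⊕b14⊕b15⊕b24⊕b25⊕b26⊕b27⊕b28⊕b29⊕b30⊕b31 = 0⊕1⊕1⊕0⊕0⊕1⊕0⊕0⊕0⊕1⊕1⊕1⊕0⊕1⊕1⊕0 = 0
s16: b16⊕b17⊕b18⊕b19⊕b20⊕b21⊕b22⊕b23⊕b24⊕b25⊕b26⊕b27⊕b28⊕b29⊕b30⊕b31 = 0⊕1⊕1⊕1⊕0⊕1⊕1⊕1⊕0⊕1⊕1⊕1⊕0⊕1⊕1⊕0 = 1
Syndrome (s16...s1) = 10101 → position 21.

21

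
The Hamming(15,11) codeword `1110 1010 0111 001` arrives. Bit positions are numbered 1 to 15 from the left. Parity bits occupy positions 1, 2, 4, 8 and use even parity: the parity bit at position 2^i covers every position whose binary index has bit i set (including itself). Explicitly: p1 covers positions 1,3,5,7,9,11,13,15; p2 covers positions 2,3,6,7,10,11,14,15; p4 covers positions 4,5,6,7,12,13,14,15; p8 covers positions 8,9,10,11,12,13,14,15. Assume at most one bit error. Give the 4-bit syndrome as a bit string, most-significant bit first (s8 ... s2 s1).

s1: b1⊕b3⊕b5⊕b7⊕b9⊕b11⊕b13⊕b15 = 1⊕1⊕1⊕1⊕0⊕1⊕0⊕1 = 0
s2: b2⊕b3⊕b6⊕b7⊕b10⊕b11⊕b14⊕b15 = 1⊕1⊕0⊕1⊕1⊕1⊕0⊕1 = 0
s4: b4⊕b5⊕b6⊕b7⊕b12⊕b13⊕b14⊕b15 = 0⊕1⊕0⊕1⊕1⊕0⊕0⊕1 = 0
s8: b8⊕b9⊕b10⊕b11⊕b12⊕b13⊕b14⊕b15 = 0⊕0⊕1⊕1⊕1⊕0⊕0⊕1 = 0
Syndrome (s8...s1) = 0000 → position 0 (no error).

0000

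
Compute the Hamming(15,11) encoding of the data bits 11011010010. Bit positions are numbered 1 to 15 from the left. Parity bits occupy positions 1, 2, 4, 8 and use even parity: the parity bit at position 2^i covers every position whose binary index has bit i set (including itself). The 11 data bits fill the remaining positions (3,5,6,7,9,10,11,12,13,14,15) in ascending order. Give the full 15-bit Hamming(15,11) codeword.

101110111010010

Place data bits at non-power-of-two positions: b3=1, b5=1, b6=0, b7=1, b9=1, b10=0, b11=1, b12=0, b13=0, b14=1, b15=0.
p1 = XOR of data positions {3,5,7,9,11,13,15} = 1⊕1⊕1⊕1⊕1⊕0⊕0 = 1
p2 = XOR of data positions {3,6,7,10,11,14,15} = 1⊕0⊕1⊕0⊕1⊕1⊕0 = 0
p4 = XOR of data positions {5,6,7,12,13,14,15} = 1⊕0⊕1⊕0⊕0⊕1⊕0 = 1
p8 = XOR of data positions {9,10,11,12,13,14,15} = 1⊕0⊕1⊕0⊕0⊕1⊕0 = 1
Codeword b1..b15 = 101110111010010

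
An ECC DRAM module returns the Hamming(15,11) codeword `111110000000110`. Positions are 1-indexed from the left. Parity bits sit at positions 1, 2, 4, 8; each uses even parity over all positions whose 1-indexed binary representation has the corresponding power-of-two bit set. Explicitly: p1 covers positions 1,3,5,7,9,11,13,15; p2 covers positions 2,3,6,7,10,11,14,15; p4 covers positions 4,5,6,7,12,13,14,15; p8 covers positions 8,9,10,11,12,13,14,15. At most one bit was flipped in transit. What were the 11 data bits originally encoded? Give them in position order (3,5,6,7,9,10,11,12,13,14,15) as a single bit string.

11000000110

s1: b1⊕b3⊕b5⊕b7⊕b9⊕b11⊕b13⊕b15 = 1⊕1⊕1⊕0⊕0⊕0⊕1⊕0 = 0
s2: b2⊕b3⊕b6⊕b7⊕b10⊕b11⊕b14⊕b15 = 1⊕1⊕0⊕0⊕0⊕0⊕1⊕0 = 1
s4: b4⊕b5⊕b6⊕b7⊕b12⊕b13⊕b14⊕b15 = 1⊕1⊕0⊕0⊕0⊕1⊕1⊕0 = 0
s8: b8⊕b9⊕b10⊕b11⊕b12⊕b13⊕b14⊕b15 = 0⊕0⊕0⊕0⊕0⊕1⊕1⊕0 = 0
Syndrome (s8...s1) = 0010 → position 2.
Flip bit 2: corrected codeword = 101110000000110
Data bits at positions 3,5,6,7,9,10,11,12,13,14,15: 11000000110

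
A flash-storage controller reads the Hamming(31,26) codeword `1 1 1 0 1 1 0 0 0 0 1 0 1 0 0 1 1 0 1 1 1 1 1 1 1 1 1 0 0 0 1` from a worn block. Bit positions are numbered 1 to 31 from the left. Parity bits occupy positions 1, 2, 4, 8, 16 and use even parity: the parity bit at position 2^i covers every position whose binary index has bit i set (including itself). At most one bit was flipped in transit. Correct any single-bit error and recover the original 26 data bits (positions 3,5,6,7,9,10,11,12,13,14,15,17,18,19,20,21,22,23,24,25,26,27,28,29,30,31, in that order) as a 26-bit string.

s1: b1⊕b3⊕b5⊕b7⊕b9⊕b11⊕b13⊕b15⊕b17⊕b19⊕b21⊕b23⊕b25⊕b27⊕b29⊕b31 = 1⊕1⊕1⊕0⊕0⊕1⊕1⊕0⊕1⊕1⊕1⊕1⊕1⊕1⊕0⊕1 = 0
s2: b2⊕b3⊕b6⊕b7⊕b10⊕b11⊕b14⊕b15⊕b18⊕b19⊕b22⊕b23⊕b26⊕b27⊕b30⊕b31 = 1⊕1⊕1⊕0⊕0⊕1⊕0⊕0⊕0⊕1⊕1⊕1⊕1⊕1⊕0⊕1 = 0
s4: b4⊕b5⊕b6⊕b7⊕b12⊕b13⊕b14⊕b15⊕b20⊕b21⊕b22⊕b23⊕b28⊕b29⊕b30⊕b31 = 0⊕1⊕1⊕0⊕0⊕1⊕0⊕0⊕1⊕1⊕1⊕1⊕0⊕0⊕0⊕1 = 0
s8: b8⊕b9⊕b10⊕b11⊕b12⊕b13⊕b14⊕b15⊕b24⊕b25⊕b26⊕b27⊕b28⊕b29⊕b30⊕b31 = 0⊕0⊕0⊕1⊕0⊕1⊕0⊕0⊕1⊕1⊕1⊕1⊕0⊕0⊕0⊕1 = 1
s16: b16⊕b17⊕b18⊕b19⊕b20⊕b21⊕b22⊕b23⊕b24⊕b25⊕b26⊕b27⊕b28⊕b29⊕b30⊕b31 = 1⊕1⊕0⊕1⊕1⊕1⊕1⊕1⊕1⊕1⊕1⊕1⊕0⊕0⊕0⊕1 = 0
Syndrome (s16...s1) = 01000 → position 8.
Flip bit 8: corrected codeword = 1110110100101001101111111110001
Data bits at positions 3,5,6,7,9,10,11,12,13,14,15,17,18,19,20,21,22,23,24,25,26,27,28,29,30,31: 11100010100101111111110001

11100010100101111111110001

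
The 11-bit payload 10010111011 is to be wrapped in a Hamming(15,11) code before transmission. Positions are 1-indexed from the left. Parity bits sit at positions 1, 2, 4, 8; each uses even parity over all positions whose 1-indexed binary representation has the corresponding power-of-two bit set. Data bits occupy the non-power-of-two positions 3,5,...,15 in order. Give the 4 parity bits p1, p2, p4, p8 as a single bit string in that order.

0001

Place data bits at non-power-of-two positions: b3=1, b5=0, b6=0, b7=1, b9=0, b10=1, b11=1, b12=1, b13=0, b14=1, b15=1.
p1 = XOR of data positions {3,5,7,9,11,13,15} = 1⊕0⊕1⊕0⊕1⊕0⊕1 = 0
p2 = XOR of data positions {3,6,7,10,11,14,15} = 1⊕0⊕1⊕1⊕1⊕1⊕1 = 0
p4 = XOR of data positions {5,6,7,12,13,14,15} = 0⊕0⊕1⊕1⊕0⊕1⊕1 = 0
p8 = XOR of data positions {9,10,11,12,13,14,15} = 0⊕1⊕1⊕1⊕0⊕1⊕1 = 1
Parity bits p1,p2,p4,p8 = 0001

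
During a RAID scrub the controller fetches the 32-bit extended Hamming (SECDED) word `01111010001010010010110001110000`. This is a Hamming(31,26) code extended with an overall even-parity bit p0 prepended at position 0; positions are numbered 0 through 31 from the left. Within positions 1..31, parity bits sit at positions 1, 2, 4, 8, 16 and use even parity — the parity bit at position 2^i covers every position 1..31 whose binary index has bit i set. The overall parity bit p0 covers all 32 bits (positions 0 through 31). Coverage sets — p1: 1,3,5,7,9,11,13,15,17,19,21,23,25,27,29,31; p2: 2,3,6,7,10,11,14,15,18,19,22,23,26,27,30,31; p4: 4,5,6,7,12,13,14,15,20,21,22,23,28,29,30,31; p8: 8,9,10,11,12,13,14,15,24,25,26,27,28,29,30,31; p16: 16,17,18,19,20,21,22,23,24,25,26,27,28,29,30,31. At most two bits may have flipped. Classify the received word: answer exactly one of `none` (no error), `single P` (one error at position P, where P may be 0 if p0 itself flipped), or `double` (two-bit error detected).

none

s1: b1⊕b3⊕b5⊕b7⊕b9⊕b11⊕b13⊕b15⊕b17⊕b19⊕b21⊕b23⊕b25⊕b27⊕b29⊕b31 = 1⊕1⊕0⊕0⊕0⊕0⊕0⊕1⊕0⊕0⊕1⊕0⊕1⊕1⊕0⊕0 = 0
s2: b2⊕b3⊕b6⊕b7⊕b10⊕b11⊕b14⊕b15⊕b18⊕b19⊕b22⊕b23⊕b26⊕b27⊕b30⊕b31 = 1⊕1⊕1⊕0⊕1⊕0⊕0⊕1⊕1⊕0⊕0⊕0⊕1⊕1⊕0⊕0 = 0
s4: b4⊕b5⊕b6⊕b7⊕b12⊕b13⊕b14⊕b15⊕b20⊕b21⊕b22⊕b23⊕b28⊕b29⊕b30⊕b31 = 1⊕0⊕1⊕0⊕1⊕0⊕0⊕1⊕1⊕1⊕0⊕0⊕0⊕0⊕0⊕0 = 0
s8: b8⊕b9⊕b10⊕b11⊕b12⊕b13⊕b14⊕b15⊕b24⊕b25⊕b26⊕b27⊕b28⊕b29⊕b30⊕b31 = 0⊕0⊕1⊕0⊕1⊕0⊕0⊕1⊕0⊕1⊕1⊕1⊕0⊕0⊕0⊕0 = 0
s16: b16⊕b17⊕b18⊕b19⊕b20⊕b21⊕b22⊕b23⊕b24⊕b25⊕b26⊕b27⊕b28⊕b29⊕b30⊕b31 = 0⊕0⊕1⊕0⊕1⊕1⊕0⊕0⊕0⊕1⊕1⊕1⊕0⊕0⊕0⊕0 = 0
Syndrome (s16...s1) = 00000 → position 0 (no error).
Overall parity (XOR of all 32 bits, including p0): 0⊕1⊕1⊕1⊕1⊕0⊕1⊕0⊕0⊕0⊕1⊕0⊕1⊕0⊕0⊕1⊕0⊕0⊕1⊕0⊕1⊕1⊕0⊕0⊕0⊕1⊕1⊕1⊕0⊕0⊕0⊕0 = 0
Overall=0, syndrome position=0 → no error.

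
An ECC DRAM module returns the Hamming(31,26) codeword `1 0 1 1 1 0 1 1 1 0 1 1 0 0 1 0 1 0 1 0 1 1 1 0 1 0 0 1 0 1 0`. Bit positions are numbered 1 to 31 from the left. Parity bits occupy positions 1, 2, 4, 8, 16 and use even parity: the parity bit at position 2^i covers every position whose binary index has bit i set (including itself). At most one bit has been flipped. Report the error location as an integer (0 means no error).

0

s1: b1⊕b3⊕b5⊕b7⊕b9⊕b11⊕b13⊕b15⊕b17⊕b19⊕b21⊕b23⊕b25⊕b27⊕b29⊕b31 = 1⊕1⊕1⊕1⊕1⊕1⊕0⊕1⊕1⊕1⊕1⊕1⊕1⊕0⊕0⊕0 = 0
s2: b2⊕b3⊕b6⊕b7⊕b10⊕b11⊕b14⊕b15⊕b18⊕b19⊕b22⊕b23⊕b26⊕b27⊕b30⊕b31 = 0⊕1⊕0⊕1⊕0⊕1⊕0⊕1⊕0⊕1⊕1⊕1⊕0⊕0⊕1⊕0 = 0
s4: b4⊕b5⊕b6⊕b7⊕b12⊕b13⊕b14⊕b15⊕b20⊕b21⊕b22⊕b23⊕b28⊕b29⊕b30⊕b31 = 1⊕1⊕0⊕1⊕1⊕0⊕0⊕1⊕0⊕1⊕1⊕1⊕1⊕0⊕1⊕0 = 0
s8: b8⊕b9⊕b10⊕b11⊕b12⊕b13⊕b14⊕b15⊕b24⊕b25⊕b26⊕b27⊕b28⊕b29⊕b30⊕b31 = 1⊕1⊕0⊕1⊕1⊕0⊕0⊕1⊕0⊕1⊕0⊕0⊕1⊕0⊕1⊕0 = 0
s16: b16⊕b17⊕b18⊕b19⊕b20⊕b21⊕b22⊕b23⊕b24⊕b25⊕b26⊕b27⊕b28⊕b29⊕b30⊕b31 = 0⊕1⊕0⊕1⊕0⊕1⊕1⊕1⊕0⊕1⊕0⊕0⊕1⊕0⊕1⊕0 = 0
Syndrome (s16...s1) = 00000 → position 0 (no error).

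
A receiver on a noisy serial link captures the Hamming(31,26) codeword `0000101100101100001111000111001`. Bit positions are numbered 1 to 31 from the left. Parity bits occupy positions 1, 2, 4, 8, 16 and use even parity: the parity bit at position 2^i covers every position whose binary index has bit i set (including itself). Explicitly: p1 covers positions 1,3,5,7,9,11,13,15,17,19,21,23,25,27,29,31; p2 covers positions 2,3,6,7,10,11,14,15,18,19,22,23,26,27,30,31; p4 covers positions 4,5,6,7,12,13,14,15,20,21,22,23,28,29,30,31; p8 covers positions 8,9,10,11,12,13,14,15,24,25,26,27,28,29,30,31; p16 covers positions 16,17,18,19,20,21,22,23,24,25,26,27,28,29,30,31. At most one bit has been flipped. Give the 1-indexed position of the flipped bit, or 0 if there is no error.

4

s1: b1⊕b3⊕b5⊕b7⊕b9⊕b11⊕b13⊕b15⊕b17⊕b19⊕b21⊕b23⊕b25⊕b27⊕b29⊕b31 = 0⊕0⊕1⊕1⊕0⊕1⊕1⊕0⊕0⊕1⊕1⊕0⊕0⊕1⊕0⊕1 = 0
s2: b2⊕b3⊕b6⊕b7⊕b10⊕b11⊕b14⊕b15⊕b18⊕b19⊕b22⊕b23⊕b26⊕b27⊕b30⊕b31 = 0⊕0⊕0⊕1⊕0⊕1⊕1⊕0⊕0⊕1⊕1⊕0⊕1⊕1⊕0⊕1 = 0
s4: b4⊕b5⊕b6⊕b7⊕b12⊕b13⊕b14⊕b15⊕b20⊕b21⊕b22⊕b23⊕b28⊕b29⊕b30⊕b31 = 0⊕1⊕0⊕1⊕0⊕1⊕1⊕0⊕1⊕1⊕1⊕0⊕1⊕0⊕0⊕1 = 1
s8: b8⊕b9⊕b10⊕b11⊕b12⊕b13⊕b14⊕b15⊕b24⊕b25⊕b26⊕b27⊕b28⊕b29⊕b30⊕b31 = 1⊕0⊕0⊕1⊕0⊕1⊕1⊕0⊕0⊕0⊕1⊕1⊕1⊕0⊕0⊕1 = 0
s16: b16⊕b17⊕b18⊕b19⊕b20⊕b21⊕b22⊕b23⊕b24⊕b25⊕b26⊕b27⊕b28⊕b29⊕b30⊕b31 = 0⊕0⊕0⊕1⊕1⊕1⊕1⊕0⊕0⊕0⊕1⊕1⊕1⊕0⊕0⊕1 = 0
Syndrome (s16...s1) = 00100 → position 4.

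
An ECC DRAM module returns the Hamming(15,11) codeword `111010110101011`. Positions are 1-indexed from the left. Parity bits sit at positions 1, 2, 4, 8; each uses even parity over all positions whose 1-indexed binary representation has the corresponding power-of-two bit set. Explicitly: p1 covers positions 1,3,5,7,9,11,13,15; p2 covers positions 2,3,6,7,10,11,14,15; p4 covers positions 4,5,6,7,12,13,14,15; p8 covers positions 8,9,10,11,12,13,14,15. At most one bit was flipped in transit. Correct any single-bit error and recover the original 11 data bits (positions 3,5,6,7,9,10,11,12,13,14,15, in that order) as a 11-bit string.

s1: b1⊕b3⊕b5⊕b7⊕b9⊕b11⊕b13⊕b15 = 1⊕1⊕1⊕1⊕0⊕0⊕0⊕1 = 1
s2: b2⊕b3⊕b6⊕b7⊕b10⊕b11⊕b14⊕b15 = 1⊕1⊕0⊕1⊕1⊕0⊕1⊕1 = 0
s4: b4⊕b5⊕b6⊕b7⊕b12⊕b13⊕b14⊕b15 = 0⊕1⊕0⊕1⊕1⊕0⊕1⊕1 = 1
s8: b8⊕b9⊕b10⊕b11⊕b12⊕b13⊕b14⊕b15 = 1⊕0⊕1⊕0⊕1⊕0⊕1⊕1 = 1
Syndrome (s8...s1) = 1101 → position 13.
Flip bit 13: corrected codeword = 111010110101111
Data bits at positions 3,5,6,7,9,10,11,12,13,14,15: 11010101111

11010101111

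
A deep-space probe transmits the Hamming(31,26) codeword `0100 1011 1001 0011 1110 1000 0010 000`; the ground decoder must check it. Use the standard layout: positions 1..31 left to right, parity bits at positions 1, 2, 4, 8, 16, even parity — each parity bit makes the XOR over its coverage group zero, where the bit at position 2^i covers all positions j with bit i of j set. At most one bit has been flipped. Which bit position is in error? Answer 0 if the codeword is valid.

s1: b1⊕b3⊕b5⊕b7⊕b9⊕b11⊕b13⊕b15⊕b17⊕b19⊕b21⊕b23⊕b25⊕b27⊕b29⊕b31 = 0⊕0⊕1⊕1⊕1⊕0⊕0⊕1⊕1⊕1⊕1⊕0⊕0⊕1⊕0⊕0 = 0
s2: b2⊕b3⊕b6⊕b7⊕b10⊕b11⊕b14⊕b15⊕b18⊕b19⊕b22⊕b23⊕b26⊕b27⊕b30⊕b31 = 1⊕0⊕0⊕1⊕0⊕0⊕0⊕1⊕1⊕1⊕0⊕0⊕0⊕1⊕0⊕0 = 0
s4: b4⊕b5⊕b6⊕b7⊕b12⊕b13⊕b14⊕b15⊕b20⊕b21⊕b22⊕b23⊕b28⊕b29⊕b30⊕b31 = 0⊕1⊕0⊕1⊕1⊕0⊕0⊕1⊕0⊕1⊕0⊕0⊕0⊕0⊕0⊕0 = 1
s8: b8⊕b9⊕b10⊕b11⊕b12⊕b13⊕b14⊕b15⊕b24⊕b25⊕b26⊕b27⊕b28⊕b29⊕b30⊕b31 = 1⊕1⊕0⊕0⊕1⊕0⊕0⊕1⊕0⊕0⊕0⊕1⊕0⊕0⊕0⊕0 = 1
s16: b16⊕b17⊕b18⊕b19⊕b20⊕b21⊕b22⊕b23⊕b24⊕b25⊕b26⊕b27⊕b28⊕b29⊕b30⊕b31 = 1⊕1⊕1⊕1⊕0⊕1⊕0⊕0⊕0⊕0⊕0⊕1⊕0⊕0⊕0⊕0 = 0
Syndrome (s16...s1) = 01100 → position 12.

12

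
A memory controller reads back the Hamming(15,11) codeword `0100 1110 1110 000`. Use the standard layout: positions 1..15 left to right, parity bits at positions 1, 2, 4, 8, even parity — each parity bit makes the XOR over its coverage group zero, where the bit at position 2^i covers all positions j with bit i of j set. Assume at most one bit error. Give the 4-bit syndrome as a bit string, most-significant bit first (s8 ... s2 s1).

s1: b1⊕b3⊕b5⊕b7⊕b9⊕b11⊕b13⊕b15 = 0⊕0⊕1⊕1⊕1⊕1⊕0⊕0 = 0
s2: b2⊕b3⊕b6⊕b7⊕b10⊕b11⊕b14⊕b15 = 1⊕0⊕1⊕1⊕1⊕1⊕0⊕0 = 1
s4: b4⊕b5⊕b6⊕b7⊕b12⊕b13⊕b14⊕b15 = 0⊕1⊕1⊕1⊕0⊕0⊕0⊕0 = 1
s8: b8⊕b9⊕b10⊕b11⊕b12⊕b13⊕b14⊕b15 = 0⊕1⊕1⊕1⊕0⊕0⊕0⊕0 = 1
Syndrome (s8...s1) = 1110 → position 14.

1110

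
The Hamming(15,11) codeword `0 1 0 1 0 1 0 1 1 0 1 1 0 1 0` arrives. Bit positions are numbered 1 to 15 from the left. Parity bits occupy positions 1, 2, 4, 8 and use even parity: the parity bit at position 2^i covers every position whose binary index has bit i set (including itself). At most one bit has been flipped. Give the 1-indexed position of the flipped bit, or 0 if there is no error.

s1: b1⊕b3⊕b5⊕b7⊕b9⊕b11⊕b13⊕b15 = 0⊕0⊕0⊕0⊕1⊕1⊕0⊕0 = 0
s2: b2⊕b3⊕b6⊕b7⊕b10⊕b11⊕b14⊕b15 = 1⊕0⊕1⊕0⊕0⊕1⊕1⊕0 = 0
s4: b4⊕b5⊕b6⊕b7⊕b12⊕b13⊕b14⊕b15 = 1⊕0⊕1⊕0⊕1⊕0⊕1⊕0 = 0
s8: b8⊕b9⊕b10⊕b11⊕b12⊕b13⊕b14⊕b15 = 1⊕1⊕0⊕1⊕1⊕0⊕1⊕0 = 1
Syndrome (s8...s1) = 1000 → position 8.

8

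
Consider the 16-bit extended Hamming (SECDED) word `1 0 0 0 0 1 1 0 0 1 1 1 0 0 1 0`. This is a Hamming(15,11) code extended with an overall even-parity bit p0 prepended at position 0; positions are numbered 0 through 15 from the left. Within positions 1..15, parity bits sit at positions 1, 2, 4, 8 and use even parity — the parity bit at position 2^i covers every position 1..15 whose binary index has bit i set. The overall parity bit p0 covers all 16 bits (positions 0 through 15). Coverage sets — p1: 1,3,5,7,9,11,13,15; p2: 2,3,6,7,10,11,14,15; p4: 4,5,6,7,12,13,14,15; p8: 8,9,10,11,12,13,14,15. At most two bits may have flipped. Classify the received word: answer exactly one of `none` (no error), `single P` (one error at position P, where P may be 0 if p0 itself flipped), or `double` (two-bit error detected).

single 5

s1: b1⊕b3⊕b5⊕b7⊕b9⊕b11⊕b13⊕b15 = 0⊕0⊕1⊕0⊕1⊕1⊕0⊕0 = 1
s2: b2⊕b3⊕b6⊕b7⊕b10⊕b11⊕b14⊕b15 = 0⊕0⊕1⊕0⊕1⊕1⊕1⊕0 = 0
s4: b4⊕b5⊕b6⊕b7⊕b12⊕b13⊕b14⊕b15 = 0⊕1⊕1⊕0⊕0⊕0⊕1⊕0 = 1
s8: b8⊕b9⊕b10⊕b11⊕b12⊕b13⊕b14⊕b15 = 0⊕1⊕1⊕1⊕0⊕0⊕1⊕0 = 0
Syndrome (s8...s1) = 0101 → position 5.
Overall parity (XOR of all 16 bits, including p0): 1⊕0⊕0⊕0⊕0⊕1⊕1⊕0⊕0⊕1⊕1⊕1⊕0⊕0⊕1⊕0 = 1
Overall=1, syndrome position=5 → single-bit error at position 5.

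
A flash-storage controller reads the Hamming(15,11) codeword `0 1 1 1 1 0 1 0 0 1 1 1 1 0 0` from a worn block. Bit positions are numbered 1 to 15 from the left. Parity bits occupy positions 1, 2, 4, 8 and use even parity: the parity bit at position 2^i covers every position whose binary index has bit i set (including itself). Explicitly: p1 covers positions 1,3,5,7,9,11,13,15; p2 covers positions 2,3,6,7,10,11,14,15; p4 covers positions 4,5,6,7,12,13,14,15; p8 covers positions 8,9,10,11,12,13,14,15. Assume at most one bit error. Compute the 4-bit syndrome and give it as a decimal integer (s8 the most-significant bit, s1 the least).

s1: b1⊕b3⊕b5⊕b7⊕b9⊕b11⊕b13⊕b15 = 0⊕1⊕1⊕1⊕0⊕1⊕1⊕0 = 1
s2: b2⊕b3⊕b6⊕b7⊕b10⊕b11⊕b14⊕b15 = 1⊕1⊕0⊕1⊕1⊕1⊕0⊕0 = 1
s4: b4⊕b5⊕b6⊕b7⊕b12⊕b13⊕b14⊕b15 = 1⊕1⊕0⊕1⊕1⊕1⊕0⊕0 = 1
s8: b8⊕b9⊕b10⊕b11⊕b12⊕b13⊕b14⊕b15 = 0⊕0⊕1⊕1⊕1⊕1⊕0⊕0 = 0
Syndrome (s8...s1) = 0111 → position 7.

7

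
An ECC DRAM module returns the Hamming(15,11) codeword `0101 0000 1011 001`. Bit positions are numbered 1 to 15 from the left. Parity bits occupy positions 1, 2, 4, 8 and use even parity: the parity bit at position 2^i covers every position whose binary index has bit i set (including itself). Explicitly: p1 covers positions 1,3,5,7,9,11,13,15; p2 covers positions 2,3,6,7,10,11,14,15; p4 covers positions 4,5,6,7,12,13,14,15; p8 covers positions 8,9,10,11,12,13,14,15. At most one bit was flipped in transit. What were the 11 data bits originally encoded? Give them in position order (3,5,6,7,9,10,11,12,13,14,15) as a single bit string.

00011011001

s1: b1⊕b3⊕b5⊕b7⊕b9⊕b11⊕b13⊕b15 = 0⊕0⊕0⊕0⊕1⊕1⊕0⊕1 = 1
s2: b2⊕b3⊕b6⊕b7⊕b10⊕b11⊕b14⊕b15 = 1⊕0⊕0⊕0⊕0⊕1⊕0⊕1 = 1
s4: b4⊕b5⊕b6⊕b7⊕b12⊕b13⊕b14⊕b15 = 1⊕0⊕0⊕0⊕1⊕0⊕0⊕1 = 1
s8: b8⊕b9⊕b10⊕b11⊕b12⊕b13⊕b14⊕b15 = 0⊕1⊕0⊕1⊕1⊕0⊕0⊕1 = 0
Syndrome (s8...s1) = 0111 → position 7.
Flip bit 7: corrected codeword = 010100101011001
Data bits at positions 3,5,6,7,9,10,11,12,13,14,15: 00011011001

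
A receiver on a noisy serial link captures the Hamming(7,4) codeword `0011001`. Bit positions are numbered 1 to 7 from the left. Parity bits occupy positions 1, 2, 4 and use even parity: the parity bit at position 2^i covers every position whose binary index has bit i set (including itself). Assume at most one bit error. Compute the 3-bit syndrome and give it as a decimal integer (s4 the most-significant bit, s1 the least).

s1: b1⊕b3⊕b5⊕b7 = 0⊕1⊕0⊕1 = 0
s2: b2⊕b3⊕b6⊕b7 = 0⊕1⊕0⊕1 = 0
s4: b4⊕b5⊕b6⊕b7 = 1⊕0⊕0⊕1 = 0
Syndrome (s4...s1) = 000 → position 0 (no error).

0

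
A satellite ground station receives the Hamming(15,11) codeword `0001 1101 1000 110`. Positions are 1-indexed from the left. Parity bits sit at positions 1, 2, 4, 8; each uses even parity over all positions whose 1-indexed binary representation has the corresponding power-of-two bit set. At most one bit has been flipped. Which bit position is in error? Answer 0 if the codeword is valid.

s1: b1⊕b3⊕b5⊕b7⊕b9⊕b11⊕b13⊕b15 = 0⊕0⊕1⊕0⊕1⊕0⊕1⊕0 = 1
s2: b2⊕b3⊕b6⊕b7⊕b10⊕b11⊕b14⊕b15 = 0⊕0⊕1⊕0⊕0⊕0⊕1⊕0 = 0
s4: b4⊕b5⊕b6⊕b7⊕b12⊕b13⊕b14⊕b15 = 1⊕1⊕1⊕0⊕0⊕1⊕1⊕0 = 1
s8: b8⊕b9⊕b10⊕b11⊕b12⊕b13⊕b14⊕b15 = 1⊕1⊕0⊕0⊕0⊕1⊕1⊕0 = 0
Syndrome (s8...s1) = 0101 → position 5.

5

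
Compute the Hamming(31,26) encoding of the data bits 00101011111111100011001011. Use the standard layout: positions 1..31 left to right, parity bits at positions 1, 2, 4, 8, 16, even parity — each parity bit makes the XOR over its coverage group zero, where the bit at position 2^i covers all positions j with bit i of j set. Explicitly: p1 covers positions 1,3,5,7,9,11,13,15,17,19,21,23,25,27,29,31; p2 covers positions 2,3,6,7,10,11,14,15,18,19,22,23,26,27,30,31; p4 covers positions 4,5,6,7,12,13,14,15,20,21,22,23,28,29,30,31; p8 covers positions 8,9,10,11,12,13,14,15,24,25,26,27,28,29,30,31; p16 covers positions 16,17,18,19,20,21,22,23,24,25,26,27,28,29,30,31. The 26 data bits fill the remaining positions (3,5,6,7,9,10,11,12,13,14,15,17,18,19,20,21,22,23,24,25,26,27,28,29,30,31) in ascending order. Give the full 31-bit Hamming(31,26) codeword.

0001010110111111111100011001011

Place data bits at non-power-of-two positions: b3=0, b5=0, b6=1, b7=0, b9=1, b10=0, b11=1, b12=1, b13=1, b14=1, b15=1, b17=1, b18=1, b19=1, b20=1, b21=0, b22=0, b23=0, b24=1, b25=1, b26=0, b27=0, b28=1, b29=0, b30=1, b31=1.
p1 = XOR of data positions {3,5,7,9,11,13,15,17,19,21,23,25,27,29,31} = 0⊕0⊕0⊕1⊕1⊕1⊕1⊕1⊕1⊕0⊕0⊕1⊕0⊕0⊕1 = 0
p2 = XOR of data positions {3,6,7,10,11,14,15,18,19,22,23,26,27,30,31} = 0⊕1⊕0⊕0⊕1⊕1⊕1⊕1⊕1⊕0⊕0⊕0⊕0⊕1⊕1 = 0
p4 = XOR of data positions {5,6,7,12,13,14,15,20,21,22,23,28,29,30,31} = 0⊕1⊕0⊕1⊕1⊕1⊕1⊕1⊕0⊕0⊕0⊕1⊕0⊕1⊕1 = 1
p8 = XOR of data positions {9,10,11,12,13,14,15,24,25,26,27,28,29,30,31} = 1⊕0⊕1⊕1⊕1⊕1⊕1⊕1⊕1⊕0⊕0⊕1⊕0⊕1⊕1 = 1
p16 = XOR of data positions {17,18,19,20,21,22,23,24,25,26,27,28,29,30,31} = 1⊕1⊕1⊕1⊕0⊕0⊕0⊕1⊕1⊕0⊕0⊕1⊕0⊕1⊕1 = 1
Codeword b1..b31 = 0001010110111111111100011001011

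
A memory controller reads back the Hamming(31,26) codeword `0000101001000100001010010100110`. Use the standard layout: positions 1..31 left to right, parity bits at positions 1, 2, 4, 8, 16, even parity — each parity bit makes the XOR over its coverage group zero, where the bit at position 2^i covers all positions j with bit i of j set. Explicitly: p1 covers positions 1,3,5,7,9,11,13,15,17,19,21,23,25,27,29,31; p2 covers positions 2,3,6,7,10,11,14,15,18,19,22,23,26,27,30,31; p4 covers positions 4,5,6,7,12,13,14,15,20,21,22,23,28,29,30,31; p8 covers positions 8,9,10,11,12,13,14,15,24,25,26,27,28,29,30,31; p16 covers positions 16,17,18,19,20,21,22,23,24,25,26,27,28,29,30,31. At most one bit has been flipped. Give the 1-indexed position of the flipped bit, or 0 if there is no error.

s1: b1⊕b3⊕b5⊕b7⊕b9⊕b11⊕b13⊕b15⊕b17⊕b19⊕b21⊕b23⊕b25⊕b27⊕b29⊕b31 = 0⊕0⊕1⊕1⊕0⊕0⊕0⊕0⊕0⊕1⊕1⊕0⊕0⊕0⊕1⊕0 = 1
s2: b2⊕b3⊕b6⊕b7⊕b10⊕b11⊕b14⊕b15⊕b18⊕b19⊕b22⊕b23⊕b26⊕b27⊕b30⊕b31 = 0⊕0⊕0⊕1⊕1⊕0⊕1⊕0⊕0⊕1⊕0⊕0⊕1⊕0⊕1⊕0 = 0
s4: b4⊕b5⊕b6⊕b7⊕b12⊕b13⊕b14⊕b15⊕b20⊕b21⊕b22⊕b23⊕b28⊕b29⊕b30⊕b31 = 0⊕1⊕0⊕1⊕0⊕0⊕1⊕0⊕0⊕1⊕0⊕0⊕0⊕1⊕1⊕0 = 0
s8: b8⊕b9⊕b10⊕b11⊕b12⊕b13⊕b14⊕b15⊕b24⊕b25⊕b26⊕b27⊕b28⊕b29⊕b30⊕b31 = 0⊕0⊕1⊕0⊕0⊕0⊕1⊕0⊕1⊕0⊕1⊕0⊕0⊕1⊕1⊕0 = 0
s16: b16⊕b17⊕b18⊕b19⊕b20⊕b21⊕b22⊕b23⊕b24⊕b25⊕b26⊕b27⊕b28⊕b29⊕b30⊕b31 = 0⊕0⊕0⊕1⊕0⊕1⊕0⊕0⊕1⊕0⊕1⊕0⊕0⊕1⊕1⊕0 = 0
Syndrome (s16...s1) = 00001 → position 1.

1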